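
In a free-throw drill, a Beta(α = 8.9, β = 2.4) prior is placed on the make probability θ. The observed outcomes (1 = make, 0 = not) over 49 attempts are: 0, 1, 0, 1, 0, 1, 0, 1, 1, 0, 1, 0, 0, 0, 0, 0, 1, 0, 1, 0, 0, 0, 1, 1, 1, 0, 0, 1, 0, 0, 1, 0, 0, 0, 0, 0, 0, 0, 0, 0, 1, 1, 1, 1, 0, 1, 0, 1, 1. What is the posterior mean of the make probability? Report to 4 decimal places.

0.4793

The Beta prior is conjugate to a Binomial/Bernoulli likelihood; the update adds successes to α and failures to β.
Posterior: Beta(α+k, β+n−k) = Beta(8.9+20, 2.4+29) = Beta(28.9, 31.4).
Posterior mean = α/(α+β) = 28.9/60.3 = 0.4793.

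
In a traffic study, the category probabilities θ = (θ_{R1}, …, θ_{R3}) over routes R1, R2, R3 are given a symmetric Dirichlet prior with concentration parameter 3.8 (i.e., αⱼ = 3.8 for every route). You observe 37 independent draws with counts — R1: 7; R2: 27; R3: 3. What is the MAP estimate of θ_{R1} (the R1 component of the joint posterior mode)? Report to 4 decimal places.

The Dirichlet prior is conjugate to the Multinomial likelihood: each posterior αⱼ = prior αⱼ + observed count nⱼ.
Posterior concentration: (10.8, 30.8, 6.8), total = 48.4.
Joint mode component: (α_{R1}−1)/(Σα−K) = 9.8/45.4 = 0.2159.

0.2159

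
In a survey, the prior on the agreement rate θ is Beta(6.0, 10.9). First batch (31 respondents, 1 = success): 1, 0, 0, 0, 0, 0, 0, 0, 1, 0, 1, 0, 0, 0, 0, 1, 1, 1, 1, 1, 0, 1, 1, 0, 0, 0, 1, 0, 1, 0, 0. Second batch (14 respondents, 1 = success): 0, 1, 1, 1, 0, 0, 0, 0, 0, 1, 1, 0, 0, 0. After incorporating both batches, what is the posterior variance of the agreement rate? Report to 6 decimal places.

The Beta prior is conjugate to a Binomial/Bernoulli likelihood; the update adds successes to α and failures to β.
After batch 1: Beta(6.0+12, 10.9+19) = Beta(18.0, 29.9).
After batch 2: Beta(18.0+5, 29.9+9) = Beta(23.0, 38.9).
Var = αβ/((α+β)²(α+β+1)) = 23.0·38.9/(61.9²·62.9) = 0.003712.

0.003712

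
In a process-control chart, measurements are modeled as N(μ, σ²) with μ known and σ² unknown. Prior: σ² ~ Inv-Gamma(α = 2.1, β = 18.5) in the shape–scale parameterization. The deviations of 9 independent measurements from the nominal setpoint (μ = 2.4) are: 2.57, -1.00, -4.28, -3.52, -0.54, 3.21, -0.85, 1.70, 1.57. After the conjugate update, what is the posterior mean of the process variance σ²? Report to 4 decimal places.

8.2131

With known mean μ and an Inverse-Gamma(α, β) prior on σ², the Normal likelihood is conjugate: posterior is Inv-Gamma(α + n/2, β + Σ(xᵢ−μ)²/2).
Σ(xᵢ−μ)² = (2.57)² + (-1.00)² + (-4.28)² + (-3.52)² + (-0.54)² + (3.21)² + (-0.85)² + (1.70)² + (1.57)² = 54.9868.
Posterior: Inv-Gamma(2.1 + 9/2, 18.5 + 54.9868/2) = Inv-Gamma(6.60, 45.99340).
E[σ²|data] = β/(α−1) = 45.99340/5.60 = 8.2131.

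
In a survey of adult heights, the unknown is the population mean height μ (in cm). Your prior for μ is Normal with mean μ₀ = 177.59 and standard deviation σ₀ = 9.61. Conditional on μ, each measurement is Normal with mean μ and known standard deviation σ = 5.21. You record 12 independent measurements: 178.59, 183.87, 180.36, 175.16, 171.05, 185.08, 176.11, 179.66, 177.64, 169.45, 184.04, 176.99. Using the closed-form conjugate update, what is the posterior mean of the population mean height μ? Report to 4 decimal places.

For Normal data with known variance σ², a Normal(μ₀, σ₀²) prior on μ is conjugate. Posterior precision = 1/σ₀² + n/σ²; posterior mean is the precision-weighted average of μ₀ and x̄.
Σxᵢ = 178.59 + 183.87 + 180.36 + 175.16 + 171.05 + 185.08 + 176.11 + 179.66 + 177.64 + 169.45 + 184.04 + 176.99 = 2138, so n·x̄ = 2138.
σ₀² = 9.61² = 92.3521, σ² = 5.21² = 27.1441; σ² + n·σ₀² = 27.1441 + 12·92.3521 = 1135.3693.
Posterior mean = (μ₀/σ₀² + n·x̄/σ²)/(1/σ₀² + n/σ²) = (σ²·μ₀ + σ₀²·n·x̄)/(σ² + n·σ₀²) = (27.1441·177.59 + 92.3521·2138)/1135.3693 = 202269.310519/1135.3693 = 178.1529.

178.1529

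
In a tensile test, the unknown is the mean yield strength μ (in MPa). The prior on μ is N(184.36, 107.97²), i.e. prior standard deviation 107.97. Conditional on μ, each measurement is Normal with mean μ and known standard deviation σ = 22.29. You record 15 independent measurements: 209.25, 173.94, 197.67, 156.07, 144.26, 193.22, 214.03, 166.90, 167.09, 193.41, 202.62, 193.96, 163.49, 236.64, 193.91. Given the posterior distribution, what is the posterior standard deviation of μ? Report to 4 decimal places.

For Normal data with known variance σ², a Normal(μ₀, σ₀²) prior on μ is conjugate. Posterior precision = 1/σ₀² + n/σ²; posterior mean is the precision-weighted average of μ₀ and x̄.
σ₀² = 107.97² = 11657.5209, σ² = 22.29² = 496.8441; σ² + n·σ₀² = 496.8441 + 15·11657.5209 = 175359.6576.
Posterior precision = 1/σ₀² + n/σ² = 1/11657.5209 + 15/496.8441 = (σ² + n·σ₀²)/(σ₀²σ²) = 175359.6576/(11657.5209·496.8441); posterior variance σₙ² = σ₀²σ²/(σ² + n·σ₀²) = 11657.5209·496.8441/175359.6576 = 33.029093.
Posterior SD = √σₙ² = √(11657.5209·496.8441/175359.6576) = 5.7471.

5.7471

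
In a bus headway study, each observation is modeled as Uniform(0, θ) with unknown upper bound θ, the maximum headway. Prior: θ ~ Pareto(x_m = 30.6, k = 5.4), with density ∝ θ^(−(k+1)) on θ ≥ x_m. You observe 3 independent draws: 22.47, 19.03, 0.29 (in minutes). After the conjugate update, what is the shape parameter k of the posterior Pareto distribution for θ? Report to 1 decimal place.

A Pareto(scale x_m, shape k) prior on the upper bound θ of Uniform(0, θ) is conjugate: posterior is Pareto(max(x_m, max xᵢ), k + n).
Sample maximum = 22.47; prior scale x_m = 30.6 → posterior scale = max = 30.60.
Posterior shape = 5.4 + 3 = 8.4.
Posterior shape k = 8.4.

8.4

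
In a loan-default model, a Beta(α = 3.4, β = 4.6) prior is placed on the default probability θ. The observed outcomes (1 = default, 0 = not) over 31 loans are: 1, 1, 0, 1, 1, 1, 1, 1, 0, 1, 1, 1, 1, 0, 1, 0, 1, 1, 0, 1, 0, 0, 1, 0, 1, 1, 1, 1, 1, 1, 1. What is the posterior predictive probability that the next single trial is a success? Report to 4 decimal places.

The Beta prior is conjugate to a Binomial/Bernoulli likelihood; the update adds successes to α and failures to β.
Posterior: Beta(α+k, β+n−k) = Beta(3.4+23, 4.6+8) = Beta(26.4, 12.6).
For a single future Bernoulli trial, P(success | data) = α/(α+β) = 0.6769.

0.6769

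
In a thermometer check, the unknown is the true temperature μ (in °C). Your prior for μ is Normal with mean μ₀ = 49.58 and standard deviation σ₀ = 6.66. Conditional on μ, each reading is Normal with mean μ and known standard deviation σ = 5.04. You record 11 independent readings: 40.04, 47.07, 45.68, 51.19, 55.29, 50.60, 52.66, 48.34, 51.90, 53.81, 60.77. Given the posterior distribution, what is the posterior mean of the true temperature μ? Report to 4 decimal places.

For Normal data with known variance σ², a Normal(μ₀, σ₀²) prior on μ is conjugate. Posterior precision = 1/σ₀² + n/σ²; posterior mean is the precision-weighted average of μ₀ and x̄.
Σxᵢ = 40.04 + 47.07 + 45.68 + 51.19 + 55.29 + 50.60 + 52.66 + 48.34 + 51.90 + 53.81 + 60.77 = 557.35, so n·x̄ = 557.35.
σ₀² = 6.66² = 44.3556, σ² = 5.04² = 25.4016; σ² + n·σ₀² = 25.4016 + 11·44.3556 = 513.3132.
Posterior mean = (μ₀/σ₀² + n·x̄/σ²)/(1/σ₀² + n/σ²) = (σ²·μ₀ + σ₀²·n·x̄)/(σ² + n·σ₀²) = (25.4016·49.58 + 44.3556·557.35)/513.3132 = 25981.004988/513.3132 = 50.6143.

50.6143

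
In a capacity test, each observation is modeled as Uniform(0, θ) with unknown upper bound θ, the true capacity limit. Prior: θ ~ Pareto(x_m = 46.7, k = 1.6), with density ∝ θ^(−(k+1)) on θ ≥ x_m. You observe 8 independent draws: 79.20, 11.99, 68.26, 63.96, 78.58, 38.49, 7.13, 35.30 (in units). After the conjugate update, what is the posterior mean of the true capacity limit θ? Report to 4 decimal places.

A Pareto(scale x_m, shape k) prior on the upper bound θ of Uniform(0, θ) is conjugate: posterior is Pareto(max(x_m, max xᵢ), k + n).
Sample maximum = 79.20; prior scale x_m = 46.7 → posterior scale = max = 79.20.
Posterior shape = 1.6 + 8 = 9.6.
E[θ|data] = k·x_m/(k−1) = 9.6·79.20/8.6 = 88.4093.

88.4093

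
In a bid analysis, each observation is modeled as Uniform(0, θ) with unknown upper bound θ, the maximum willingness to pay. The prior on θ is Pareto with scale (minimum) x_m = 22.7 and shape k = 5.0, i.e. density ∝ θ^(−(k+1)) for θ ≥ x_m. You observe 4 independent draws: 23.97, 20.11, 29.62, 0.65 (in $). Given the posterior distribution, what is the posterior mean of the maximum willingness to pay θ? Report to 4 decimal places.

A Pareto(scale x_m, shape k) prior on the upper bound θ of Uniform(0, θ) is conjugate: posterior is Pareto(max(x_m, max xᵢ), k + n).
Sample maximum = 29.62; prior scale x_m = 22.7 → posterior scale = max = 29.62.
Posterior shape = 5.0 + 4 = 9.0.
E[θ|data] = k·x_m/(k−1) = 9.0·29.62/8.0 = 33.3225.

33.3225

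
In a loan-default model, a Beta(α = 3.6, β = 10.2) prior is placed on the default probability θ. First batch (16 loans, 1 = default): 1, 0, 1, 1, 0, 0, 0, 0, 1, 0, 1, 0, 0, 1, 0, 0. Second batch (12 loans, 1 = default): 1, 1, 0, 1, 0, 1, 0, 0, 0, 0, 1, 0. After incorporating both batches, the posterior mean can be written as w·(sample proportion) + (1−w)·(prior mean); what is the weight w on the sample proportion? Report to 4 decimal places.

0.6699

The Beta prior is conjugate to a Binomial/Bernoulli likelihood; the update adds successes to α and failures to β.
Total number of loans: n = 16 + 12 = 28.
Posterior mean = (α₀+k)/(α₀+β₀+n) = [n/(α₀+β₀+n)]·(k/n) + [(α₀+β₀)/(α₀+β₀+n)]·α₀/(α₀+β₀), so only n and the prior enter the weight.
The weight on the data is w = n/(α₀+β₀+n) = 28/(3.6+10.2+28) = 28/41.8 = 0.6699.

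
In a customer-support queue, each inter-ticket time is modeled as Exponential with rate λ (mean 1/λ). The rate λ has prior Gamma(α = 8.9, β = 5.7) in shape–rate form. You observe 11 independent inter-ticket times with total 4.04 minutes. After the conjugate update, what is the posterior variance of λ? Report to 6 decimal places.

With a Gamma(shape α, rate β) prior on the exponential rate λ, the posterior after n observations with total T = Σxᵢ is Gamma(α+n, β+T).
Posterior: Gamma(8.9+11, 5.7+4.04) = Gamma(19.9, 9.74).
Var = α/β² = 0.209766.

0.209766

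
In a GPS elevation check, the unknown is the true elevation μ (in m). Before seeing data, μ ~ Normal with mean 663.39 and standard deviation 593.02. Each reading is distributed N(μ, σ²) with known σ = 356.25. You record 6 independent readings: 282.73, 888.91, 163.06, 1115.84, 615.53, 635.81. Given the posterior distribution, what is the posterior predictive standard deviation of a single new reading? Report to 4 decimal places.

383.2314

For Normal data with known variance σ², a Normal(μ₀, σ₀²) prior on μ is conjugate. Posterior precision = 1/σ₀² + n/σ²; posterior mean is the precision-weighted average of μ₀ and x̄.
σ₀² = 593.02² = 351672.7204, σ² = 356.25² = 126914.0625; σ² + n·σ₀² = 126914.0625 + 6·351672.7204 = 2236950.3849.
Posterior precision = 1/σ₀² + n/σ² = 1/351672.7204 + 6/126914.0625 = (σ² + n·σ₀²)/(σ₀²σ²) = 2236950.3849/(351672.7204·126914.0625); posterior variance σₙ² = σ₀²σ²/(σ² + n·σ₀²) = 351672.7204·126914.0625/2236950.3849 = 19952.259075.
Predictive variance for one new observation = σₙ² + σ² = 351672.7204·126914.0625/2236950.3849 + 126914.0625 = σ²·(σ₀² + 2236950.3849)/2236950.3849 = 126914.0625·2588623.1053/2236950.3849 = 146866.321575; SD = √(126914.0625·2588623.1053/2236950.3849) = 383.2314.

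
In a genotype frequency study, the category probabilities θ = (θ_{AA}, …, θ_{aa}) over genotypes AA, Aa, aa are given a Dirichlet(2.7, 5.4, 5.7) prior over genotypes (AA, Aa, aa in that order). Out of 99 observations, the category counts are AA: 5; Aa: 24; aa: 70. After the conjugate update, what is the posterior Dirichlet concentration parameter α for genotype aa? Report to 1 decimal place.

The Dirichlet prior is conjugate to the Multinomial likelihood: each posterior αⱼ = prior αⱼ + observed count nⱼ.
Posterior concentration: (7.7, 29.4, 75.7), total = 112.8.
α_{aa} = 5.7 + 70 = 75.7.

75.7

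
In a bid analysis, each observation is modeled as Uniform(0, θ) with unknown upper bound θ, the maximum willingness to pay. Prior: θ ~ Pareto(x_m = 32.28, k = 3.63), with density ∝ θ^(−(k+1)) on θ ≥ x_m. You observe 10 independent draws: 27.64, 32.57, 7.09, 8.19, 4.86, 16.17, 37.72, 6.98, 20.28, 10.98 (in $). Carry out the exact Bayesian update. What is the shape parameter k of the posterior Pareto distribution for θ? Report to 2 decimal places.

A Pareto(scale x_m, shape k) prior on the upper bound θ of Uniform(0, θ) is conjugate: posterior is Pareto(max(x_m, max xᵢ), k + n).
Sample maximum = 37.72; prior scale x_m = 32.28 → posterior scale = max = 37.72.
Posterior shape = 3.63 + 10 = 13.63.
Posterior shape k = 13.63.

13.63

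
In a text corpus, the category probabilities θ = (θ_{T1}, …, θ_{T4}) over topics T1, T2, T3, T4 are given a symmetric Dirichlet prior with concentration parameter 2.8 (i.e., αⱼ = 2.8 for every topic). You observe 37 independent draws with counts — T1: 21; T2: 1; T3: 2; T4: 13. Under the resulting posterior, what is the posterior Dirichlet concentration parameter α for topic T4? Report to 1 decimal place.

15.8

The Dirichlet prior is conjugate to the Multinomial likelihood: each posterior αⱼ = prior αⱼ + observed count nⱼ.
Posterior concentration: (23.8, 3.8, 4.8, 15.8), total = 48.2.
α_{T4} = 2.8 + 13 = 15.8.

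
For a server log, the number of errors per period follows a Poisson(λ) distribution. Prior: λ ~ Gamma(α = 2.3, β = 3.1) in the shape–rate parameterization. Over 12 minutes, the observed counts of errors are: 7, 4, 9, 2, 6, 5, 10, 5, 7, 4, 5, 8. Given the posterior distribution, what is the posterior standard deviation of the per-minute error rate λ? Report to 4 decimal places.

0.5708

With a Gamma(shape α, rate β) prior, the Poisson likelihood is conjugate: the posterior is Gamma(α + ΣXᵢ, β + n).
Sum of counts S = 72 over n = 12 minutes.
Posterior: Gamma(α+S, β+n) = Gamma(2.3+72, 3.1+12) = Gamma(74.3, 15.1).
SD = √α/β = √74.3/15.1 = 0.5708.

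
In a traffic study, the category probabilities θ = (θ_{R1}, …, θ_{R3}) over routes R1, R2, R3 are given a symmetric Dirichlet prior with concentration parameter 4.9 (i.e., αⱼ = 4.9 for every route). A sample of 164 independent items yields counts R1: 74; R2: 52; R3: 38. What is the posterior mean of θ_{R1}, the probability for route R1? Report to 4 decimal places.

0.4415

The Dirichlet prior is conjugate to the Multinomial likelihood: each posterior αⱼ = prior αⱼ + observed count nⱼ.
Posterior concentration: (78.9, 56.9, 42.9), total = 178.7.
E[θ_{R1}|data] = α_{R1}/Σα = 78.9/178.7 = 0.4415.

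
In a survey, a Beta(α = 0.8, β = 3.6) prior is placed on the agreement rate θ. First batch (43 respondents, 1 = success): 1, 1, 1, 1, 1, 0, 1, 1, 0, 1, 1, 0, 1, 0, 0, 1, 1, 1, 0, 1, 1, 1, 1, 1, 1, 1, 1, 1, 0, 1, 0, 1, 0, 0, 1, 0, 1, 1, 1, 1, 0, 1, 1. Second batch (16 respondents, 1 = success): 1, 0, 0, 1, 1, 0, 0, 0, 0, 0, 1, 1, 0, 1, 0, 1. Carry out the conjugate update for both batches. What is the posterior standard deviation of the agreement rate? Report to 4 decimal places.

The Beta prior is conjugate to a Binomial/Bernoulli likelihood; the update adds successes to α and failures to β.
After batch 1: Beta(0.8+31, 3.6+12) = Beta(31.8, 15.6).
After batch 2: Beta(31.8+7, 15.6+9) = Beta(38.8, 24.6).
Var = αβ/((α+β)²(α+β+1)) = 38.8·24.6/(63.4²·64.4) = 0.00368725; SD = √0.00368725 = 0.0607.

0.0607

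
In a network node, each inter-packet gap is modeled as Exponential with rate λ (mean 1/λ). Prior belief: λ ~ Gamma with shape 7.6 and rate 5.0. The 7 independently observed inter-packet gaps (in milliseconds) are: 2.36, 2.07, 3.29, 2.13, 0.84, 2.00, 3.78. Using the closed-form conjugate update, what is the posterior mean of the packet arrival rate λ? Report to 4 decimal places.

With a Gamma(shape α, rate β) prior on the exponential rate λ, the posterior after n observations with total T = Σxᵢ is Gamma(α+n, β+T).
Sum of observations T = 16.47 milliseconds; n = 7.
Posterior: Gamma(7.6+7, 5.0+16.47) = Gamma(14.6, 21.47).
Posterior mean of λ = α/β = 14.6/21.47 = 0.6800.

0.6800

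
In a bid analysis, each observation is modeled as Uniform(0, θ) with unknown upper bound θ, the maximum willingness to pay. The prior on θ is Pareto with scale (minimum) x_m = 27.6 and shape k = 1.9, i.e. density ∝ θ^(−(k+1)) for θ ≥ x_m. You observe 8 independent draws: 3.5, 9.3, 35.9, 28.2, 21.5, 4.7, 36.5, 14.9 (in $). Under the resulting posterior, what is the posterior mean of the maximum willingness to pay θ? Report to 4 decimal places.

A Pareto(scale x_m, shape k) prior on the upper bound θ of Uniform(0, θ) is conjugate: posterior is Pareto(max(x_m, max xᵢ), k + n).
Sample maximum = 36.5; prior scale x_m = 27.6 → posterior scale = max = 36.5.
Posterior shape = 1.9 + 8 = 9.9.
E[θ|data] = k·x_m/(k−1) = 9.9·36.5/8.9 = 40.6011.

40.6011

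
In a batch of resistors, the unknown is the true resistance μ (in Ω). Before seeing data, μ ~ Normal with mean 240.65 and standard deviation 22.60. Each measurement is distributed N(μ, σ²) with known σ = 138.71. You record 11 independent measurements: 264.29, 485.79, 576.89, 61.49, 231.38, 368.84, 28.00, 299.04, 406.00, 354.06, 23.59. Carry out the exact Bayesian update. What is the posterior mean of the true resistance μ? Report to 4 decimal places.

For Normal data with known variance σ², a Normal(μ₀, σ₀²) prior on μ is conjugate. Posterior precision = 1/σ₀² + n/σ²; posterior mean is the precision-weighted average of μ₀ and x̄.
Σxᵢ = 264.29 + 485.79 + 576.89 + 61.49 + 231.38 + 368.84 + 28.00 + 299.04 + 406.00 + 354.06 + 23.59 = 3099.37, so n·x̄ = 3099.37.
σ₀² = 22.60² = 510.76, σ² = 138.71² = 19240.4641; σ² + n·σ₀² = 19240.4641 + 11·510.76 = 24858.8241.
Posterior mean = (μ₀/σ₀² + n·x̄/σ²)/(1/σ₀² + n/σ²) = (σ²·μ₀ + σ₀²·n·x̄)/(σ² + n·σ₀²) = (19240.4641·240.65 + 510.76·3099.37)/24858.8241 = 6213251.906865/24858.8241 = 249.9415.

249.9415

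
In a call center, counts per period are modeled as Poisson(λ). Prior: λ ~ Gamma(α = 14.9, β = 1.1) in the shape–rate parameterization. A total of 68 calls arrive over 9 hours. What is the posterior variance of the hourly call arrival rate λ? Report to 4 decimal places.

With a Gamma(shape α, rate β) prior, the Poisson likelihood is conjugate: the posterior is Gamma(α + ΣXᵢ, β + n).
Posterior: Gamma(α+S, β+n) = Gamma(14.9+68, 1.1+9) = Gamma(82.9, 10.1).
Var = α/β² = 82.9/10.1² = 0.8127.

0.8127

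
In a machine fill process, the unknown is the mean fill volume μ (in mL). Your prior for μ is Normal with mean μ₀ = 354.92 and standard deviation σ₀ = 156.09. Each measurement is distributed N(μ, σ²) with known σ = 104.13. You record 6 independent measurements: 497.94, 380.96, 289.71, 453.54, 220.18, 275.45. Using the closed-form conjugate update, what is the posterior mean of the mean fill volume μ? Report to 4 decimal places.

353.0984

For Normal data with known variance σ², a Normal(μ₀, σ₀²) prior on μ is conjugate. Posterior precision = 1/σ₀² + n/σ²; posterior mean is the precision-weighted average of μ₀ and x̄.
Σxᵢ = 497.94 + 380.96 + 289.71 + 453.54 + 220.18 + 275.45 = 2117.78, so n·x̄ = 2117.78.
σ₀² = 156.09² = 24364.0881, σ² = 104.13² = 10843.0569; σ² + n·σ₀² = 10843.0569 + 6·24364.0881 = 157027.5855.
Posterior mean = (μ₀/σ₀² + n·x̄/σ²)/(1/σ₀² + n/σ²) = (σ²·μ₀ + σ₀²·n·x̄)/(σ² + n·σ₀²) = (10843.0569·354.92 + 24364.0881·2117.78)/157027.5855 = 55446196.251366/157027.5855 = 353.0984.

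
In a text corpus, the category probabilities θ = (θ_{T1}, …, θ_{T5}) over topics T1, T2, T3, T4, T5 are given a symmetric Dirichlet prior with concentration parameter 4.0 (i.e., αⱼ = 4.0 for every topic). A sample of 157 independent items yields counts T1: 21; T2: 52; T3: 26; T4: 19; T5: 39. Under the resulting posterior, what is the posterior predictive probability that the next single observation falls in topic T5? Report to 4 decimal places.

The Dirichlet prior is conjugate to the Multinomial likelihood: each posterior αⱼ = prior αⱼ + observed count nⱼ.
Posterior concentration: (25.0, 56.0, 30.0, 23.0, 43.0), total = 177.0.
P(next = T5 | data) = α_{T5}/Σα = 0.2429.

0.2429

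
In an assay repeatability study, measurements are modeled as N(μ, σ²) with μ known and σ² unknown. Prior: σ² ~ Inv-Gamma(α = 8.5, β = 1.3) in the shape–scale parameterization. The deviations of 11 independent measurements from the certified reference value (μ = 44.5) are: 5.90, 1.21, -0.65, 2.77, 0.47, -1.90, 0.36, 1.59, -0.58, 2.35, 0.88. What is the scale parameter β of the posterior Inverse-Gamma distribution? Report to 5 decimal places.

30.04570

With known mean μ and an Inverse-Gamma(α, β) prior on σ², the Normal likelihood is conjugate: posterior is Inv-Gamma(α + n/2, β + Σ(xᵢ−μ)²/2).
Σ(xᵢ−μ)² = (5.90)² + (1.21)² + (-0.65)² + (2.77)² + (0.47)² + (-1.90)² + (0.36)² + (1.59)² + (-0.58)² + (2.35)² + (0.88)² = 57.4914.
Posterior: Inv-Gamma(8.5 + 11/2, 1.3 + 57.4914/2) = Inv-Gamma(14.00, 30.04570).
Posterior β = 30.04570.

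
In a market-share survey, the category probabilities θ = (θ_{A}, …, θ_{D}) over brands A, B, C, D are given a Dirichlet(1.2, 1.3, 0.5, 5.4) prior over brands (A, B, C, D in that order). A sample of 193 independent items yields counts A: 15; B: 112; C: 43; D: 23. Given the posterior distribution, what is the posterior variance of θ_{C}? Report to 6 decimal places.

The Dirichlet prior is conjugate to the Multinomial likelihood: each posterior αⱼ = prior αⱼ + observed count nⱼ.
Posterior concentration: (16.2, 113.3, 43.5, 28.4), total = 201.4.
Var[θ_j] = α_j(Σα−α_j)/((Σα)²(Σα+1)) = 43.5·157.9/(201.4²·202.4) = 0.000837.

0.000837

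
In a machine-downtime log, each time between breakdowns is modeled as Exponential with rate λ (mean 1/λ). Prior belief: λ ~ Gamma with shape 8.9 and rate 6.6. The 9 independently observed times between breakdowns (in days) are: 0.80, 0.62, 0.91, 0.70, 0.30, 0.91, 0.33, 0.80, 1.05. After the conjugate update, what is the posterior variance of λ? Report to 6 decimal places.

0.105592

With a Gamma(shape α, rate β) prior on the exponential rate λ, the posterior after n observations with total T = Σxᵢ is Gamma(α+n, β+T).
Sum of observations T = 6.42 days; n = 9.
Posterior: Gamma(8.9+9, 6.6+6.42) = Gamma(17.9, 13.02).
Var = α/β² = 0.105592.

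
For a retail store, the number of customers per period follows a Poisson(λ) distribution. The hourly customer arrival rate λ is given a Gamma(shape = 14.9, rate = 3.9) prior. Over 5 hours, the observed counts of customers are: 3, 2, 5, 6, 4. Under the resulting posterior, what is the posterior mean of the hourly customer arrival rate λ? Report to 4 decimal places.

With a Gamma(shape α, rate β) prior, the Poisson likelihood is conjugate: the posterior is Gamma(α + ΣXᵢ, β + n).
Sum of counts S = 20 over n = 5 hours.
Posterior: Gamma(α+S, β+n) = Gamma(14.9+20, 3.9+5) = Gamma(34.9, 8.9).
Posterior mean = α/β = 34.9/8.9 = 3.9213.

3.9213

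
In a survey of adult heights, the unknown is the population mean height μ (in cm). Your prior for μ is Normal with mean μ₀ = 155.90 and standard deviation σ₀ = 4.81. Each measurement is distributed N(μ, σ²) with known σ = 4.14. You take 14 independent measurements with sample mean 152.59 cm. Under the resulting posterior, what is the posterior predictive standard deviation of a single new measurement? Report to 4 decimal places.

4.2781

For Normal data with known variance σ², a Normal(μ₀, σ₀²) prior on μ is conjugate. Posterior precision = 1/σ₀² + n/σ²; posterior mean is the precision-weighted average of μ₀ and x̄.
σ₀² = 4.81² = 23.1361, σ² = 4.14² = 17.1396; σ² + n·σ₀² = 17.1396 + 14·23.1361 = 341.045.
Posterior precision = 1/σ₀² + n/σ² = 1/23.1361 + 14/17.1396 = (σ² + n·σ₀²)/(σ₀²σ²) = 341.045/(23.1361·17.1396); posterior variance σₙ² = σ₀²σ²/(σ² + n·σ₀²) = 23.1361·17.1396/341.045 = 1.162731.
Predictive variance for one new observation = σₙ² + σ² = 23.1361·17.1396/341.045 + 17.1396 = σ²·(σ₀² + 341.045)/341.045 = 17.1396·364.1811/341.045 = 18.302331; SD = √(17.1396·364.1811/341.045) = 4.2781.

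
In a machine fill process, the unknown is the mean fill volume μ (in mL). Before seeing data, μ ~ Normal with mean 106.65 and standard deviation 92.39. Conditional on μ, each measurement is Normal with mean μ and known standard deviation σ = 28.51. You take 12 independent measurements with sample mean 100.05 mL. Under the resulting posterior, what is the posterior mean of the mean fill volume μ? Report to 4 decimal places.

For Normal data with known variance σ², a Normal(μ₀, σ₀²) prior on μ is conjugate. Posterior precision = 1/σ₀² + n/σ²; posterior mean is the precision-weighted average of μ₀ and x̄.
n·x̄ = 12·100.05 = 1200.6.
σ₀² = 92.39² = 8535.9121, σ² = 28.51² = 812.8201; σ² + n·σ₀² = 812.8201 + 12·8535.9121 = 103243.7653.
Posterior mean = (μ₀/σ₀² + n·x̄/σ²)/(1/σ₀² + n/σ²) = (σ²·μ₀ + σ₀²·n·x̄)/(σ² + n·σ₀²) = (812.8201·106.65 + 8535.9121·1200.6)/103243.7653 = 10334903.330925/103243.7653 = 100.1020.

100.1020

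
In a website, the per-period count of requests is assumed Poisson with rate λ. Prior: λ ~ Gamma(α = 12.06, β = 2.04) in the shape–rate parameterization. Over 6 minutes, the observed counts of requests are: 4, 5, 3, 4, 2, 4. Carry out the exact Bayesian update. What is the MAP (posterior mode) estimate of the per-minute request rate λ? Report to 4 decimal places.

4.1119

With a Gamma(shape α, rate β) prior, the Poisson likelihood is conjugate: the posterior is Gamma(α + ΣXᵢ, β + n).
Sum of counts S = 22 over n = 6 minutes.
Posterior: Gamma(α+S, β+n) = Gamma(12.06+22, 2.04+6) = Gamma(34.06, 8.04).
Mode of Gamma(α,β) for α≥1 is (α−1)/β = 33.06/8.04 = 4.1119.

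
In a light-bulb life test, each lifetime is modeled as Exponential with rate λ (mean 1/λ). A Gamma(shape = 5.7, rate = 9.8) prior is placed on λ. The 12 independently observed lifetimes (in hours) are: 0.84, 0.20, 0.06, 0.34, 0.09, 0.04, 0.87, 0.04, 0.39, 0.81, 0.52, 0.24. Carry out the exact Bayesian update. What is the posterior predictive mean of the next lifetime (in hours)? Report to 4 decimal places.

With a Gamma(shape α, rate β) prior on the exponential rate λ, the posterior after n observations with total T = Σxᵢ is Gamma(α+n, β+T).
Sum of observations T = 4.44 hours; n = 12.
Posterior: Gamma(5.7+12, 9.8+4.44) = Gamma(17.7, 14.24).
The predictive distribution for the next observation is Lomax; its mean is β/(α−1) = 14.24/16.7 = 0.8527.

0.8527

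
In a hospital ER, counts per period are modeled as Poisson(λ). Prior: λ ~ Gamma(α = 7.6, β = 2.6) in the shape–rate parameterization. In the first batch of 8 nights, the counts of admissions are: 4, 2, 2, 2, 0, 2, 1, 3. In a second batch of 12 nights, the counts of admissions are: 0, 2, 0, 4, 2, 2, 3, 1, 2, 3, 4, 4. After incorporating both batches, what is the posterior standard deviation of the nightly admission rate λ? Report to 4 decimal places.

With a Gamma(shape α, rate β) prior, the Poisson likelihood is conjugate: the posterior is Gamma(α + ΣXᵢ, β + n).
Batch 1: sum of counts S = 16 over n = 8 nights.
After batch 1: Gamma(α+S, β+n) = Gamma(7.6+16, 2.6+8) = Gamma(23.6, 10.6).
Batch 2: sum of counts S = 27 over n = 12 nights.
After batch 2: Gamma(α+S, β+n) = Gamma(23.6+27, 10.6+12) = Gamma(50.6, 22.6).
SD = √α/β = √50.6/22.6 = 0.3148.

0.3148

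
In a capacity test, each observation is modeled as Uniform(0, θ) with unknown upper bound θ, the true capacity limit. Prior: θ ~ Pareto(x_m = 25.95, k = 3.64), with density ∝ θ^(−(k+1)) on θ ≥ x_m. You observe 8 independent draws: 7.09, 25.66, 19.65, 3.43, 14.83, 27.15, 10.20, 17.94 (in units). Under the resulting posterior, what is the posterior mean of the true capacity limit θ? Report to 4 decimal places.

29.7017

A Pareto(scale x_m, shape k) prior on the upper bound θ of Uniform(0, θ) is conjugate: posterior is Pareto(max(x_m, max xᵢ), k + n).
Sample maximum = 27.15; prior scale x_m = 25.95 → posterior scale = max = 27.15.
Posterior shape = 3.64 + 8 = 11.64.
E[θ|data] = k·x_m/(k−1) = 11.64·27.15/10.64 = 29.7017.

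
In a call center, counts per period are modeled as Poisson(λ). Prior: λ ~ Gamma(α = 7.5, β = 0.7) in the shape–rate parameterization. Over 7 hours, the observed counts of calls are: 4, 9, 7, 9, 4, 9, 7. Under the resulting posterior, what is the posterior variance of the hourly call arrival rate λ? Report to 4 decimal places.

With a Gamma(shape α, rate β) prior, the Poisson likelihood is conjugate: the posterior is Gamma(α + ΣXᵢ, β + n).
Sum of counts S = 49 over n = 7 hours.
Posterior: Gamma(α+S, β+n) = Gamma(7.5+49, 0.7+7) = Gamma(56.5, 7.7).
Var = α/β² = 56.5/7.7² = 0.9529.

0.9529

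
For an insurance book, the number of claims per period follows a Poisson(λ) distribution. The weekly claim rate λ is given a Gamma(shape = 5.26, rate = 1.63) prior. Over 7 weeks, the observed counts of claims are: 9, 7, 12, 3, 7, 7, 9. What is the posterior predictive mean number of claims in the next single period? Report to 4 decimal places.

6.8667

With a Gamma(shape α, rate β) prior, the Poisson likelihood is conjugate: the posterior is Gamma(α + ΣXᵢ, β + n).
Sum of counts S = 54 over n = 7 weeks.
Posterior: Gamma(α+S, β+n) = Gamma(5.26+54, 1.63+7) = Gamma(59.26, 8.63).
The predictive distribution for one future period is NegBinom with mean α/β = 6.8667.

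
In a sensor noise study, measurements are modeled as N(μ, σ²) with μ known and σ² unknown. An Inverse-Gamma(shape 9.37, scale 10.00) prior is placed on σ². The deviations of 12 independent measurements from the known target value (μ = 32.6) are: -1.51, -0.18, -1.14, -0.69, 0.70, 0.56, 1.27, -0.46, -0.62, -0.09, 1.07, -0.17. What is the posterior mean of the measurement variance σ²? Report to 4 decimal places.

0.9841

With known mean μ and an Inverse-Gamma(α, β) prior on σ², the Normal likelihood is conjugate: posterior is Inv-Gamma(α + n/2, β + Σ(xᵢ−μ)²/2).
Σ(xᵢ−μ)² = (-1.51)² + (-0.18)² + (-1.14)² + (-0.69)² + (0.70)² + (0.56)² + (1.27)² + (-0.46)² + (-0.62)² + (-0.09)² + (1.07)² + (-0.17)² = 8.2826.
Posterior: Inv-Gamma(9.37 + 12/2, 10.00 + 8.2826/2) = Inv-Gamma(15.37, 14.14130).
E[σ²|data] = β/(α−1) = 14.14130/14.37 = 0.9841.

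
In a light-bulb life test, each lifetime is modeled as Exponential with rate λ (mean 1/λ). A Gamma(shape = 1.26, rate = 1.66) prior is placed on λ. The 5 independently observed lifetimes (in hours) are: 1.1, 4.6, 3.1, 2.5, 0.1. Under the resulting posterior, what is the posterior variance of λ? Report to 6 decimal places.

0.036702

With a Gamma(shape α, rate β) prior on the exponential rate λ, the posterior after n observations with total T = Σxᵢ is Gamma(α+n, β+T).
Sum of observations T = 11.4 hours; n = 5.
Posterior: Gamma(1.26+5, 1.66+11.4) = Gamma(6.26, 13.06).
Var = α/β² = 0.036702.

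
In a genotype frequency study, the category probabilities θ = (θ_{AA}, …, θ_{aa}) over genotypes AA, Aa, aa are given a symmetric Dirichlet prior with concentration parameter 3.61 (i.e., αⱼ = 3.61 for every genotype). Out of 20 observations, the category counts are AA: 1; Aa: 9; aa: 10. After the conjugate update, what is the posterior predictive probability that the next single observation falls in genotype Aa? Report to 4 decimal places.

The Dirichlet prior is conjugate to the Multinomial likelihood: each posterior αⱼ = prior αⱼ + observed count nⱼ.
Posterior concentration: (4.61, 12.61, 13.61), total = 30.83.
P(next = Aa | data) = α_{Aa}/Σα = 0.4090.

0.4090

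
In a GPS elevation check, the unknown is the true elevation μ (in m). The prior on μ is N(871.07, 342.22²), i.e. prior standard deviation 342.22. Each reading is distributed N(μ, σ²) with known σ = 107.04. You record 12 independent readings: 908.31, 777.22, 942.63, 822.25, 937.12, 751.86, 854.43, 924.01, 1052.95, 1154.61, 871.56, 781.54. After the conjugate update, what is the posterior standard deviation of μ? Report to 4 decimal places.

30.7746

For Normal data with known variance σ², a Normal(μ₀, σ₀²) prior on μ is conjugate. Posterior precision = 1/σ₀² + n/σ²; posterior mean is the precision-weighted average of μ₀ and x̄.
σ₀² = 342.22² = 117114.5284, σ² = 107.04² = 11457.5616; σ² + n·σ₀² = 11457.5616 + 12·117114.5284 = 1416831.9024.
Posterior precision = 1/σ₀² + n/σ² = 1/117114.5284 + 12/11457.5616 = (σ² + n·σ₀²)/(σ₀²σ²) = 1416831.9024/(117114.5284·11457.5616); posterior variance σₙ² = σ₀²σ²/(σ² + n·σ₀²) = 117114.5284·11457.5616/1416831.9024 = 947.075600.
Posterior SD = √σₙ² = √(117114.5284·11457.5616/1416831.9024) = 30.7746.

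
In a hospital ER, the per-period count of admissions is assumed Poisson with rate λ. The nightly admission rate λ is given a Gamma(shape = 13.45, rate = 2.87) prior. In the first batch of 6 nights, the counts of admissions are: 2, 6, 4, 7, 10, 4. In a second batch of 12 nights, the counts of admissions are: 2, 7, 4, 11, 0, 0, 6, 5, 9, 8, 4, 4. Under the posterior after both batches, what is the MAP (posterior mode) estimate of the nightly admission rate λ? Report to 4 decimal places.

5.0527

With a Gamma(shape α, rate β) prior, the Poisson likelihood is conjugate: the posterior is Gamma(α + ΣXᵢ, β + n).
Batch 1: sum of counts S = 33 over n = 6 nights.
After batch 1: Gamma(α+S, β+n) = Gamma(13.45+33, 2.87+6) = Gamma(46.45, 8.87).
Batch 2: sum of counts S = 60 over n = 12 nights.
After batch 2: Gamma(α+S, β+n) = Gamma(46.45+60, 8.87+12) = Gamma(106.45, 20.87).
Mode of Gamma(α,β) for α≥1 is (α−1)/β = 105.45/20.87 = 5.0527.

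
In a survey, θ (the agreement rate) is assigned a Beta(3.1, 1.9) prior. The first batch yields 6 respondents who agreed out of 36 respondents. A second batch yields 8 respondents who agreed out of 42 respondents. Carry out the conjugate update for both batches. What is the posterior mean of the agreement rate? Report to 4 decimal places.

The Beta prior is conjugate to a Binomial/Bernoulli likelihood; the update adds successes to α and failures to β.
After batch 1: Beta(3.1+6, 1.9+30) = Beta(9.1, 31.9).
After batch 2: Beta(9.1+8, 31.9+34) = Beta(17.1, 65.9).
Posterior mean = α/(α+β) = 17.1/83.0 = 0.2060.

0.2060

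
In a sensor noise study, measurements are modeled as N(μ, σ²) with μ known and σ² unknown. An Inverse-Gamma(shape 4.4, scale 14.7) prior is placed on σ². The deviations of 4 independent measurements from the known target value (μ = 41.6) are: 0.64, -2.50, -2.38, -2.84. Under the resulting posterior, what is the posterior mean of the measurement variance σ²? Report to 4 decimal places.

4.6101

With known mean μ and an Inverse-Gamma(α, β) prior on σ², the Normal likelihood is conjugate: posterior is Inv-Gamma(α + n/2, β + Σ(xᵢ−μ)²/2).
Σ(xᵢ−μ)² = (0.64)² + (-2.50)² + (-2.38)² + (-2.84)² = 20.3896.
Posterior: Inv-Gamma(4.4 + 4/2, 14.7 + 20.3896/2) = Inv-Gamma(6.40, 24.89480).
E[σ²|data] = β/(α−1) = 24.89480/5.40 = 4.6101.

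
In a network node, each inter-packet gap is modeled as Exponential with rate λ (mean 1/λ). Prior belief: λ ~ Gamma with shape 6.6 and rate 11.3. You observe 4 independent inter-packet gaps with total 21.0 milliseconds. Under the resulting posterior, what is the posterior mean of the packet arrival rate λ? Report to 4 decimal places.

0.3282

With a Gamma(shape α, rate β) prior on the exponential rate λ, the posterior after n observations with total T = Σxᵢ is Gamma(α+n, β+T).
Posterior: Gamma(6.6+4, 11.3+21.0) = Gamma(10.6, 32.3).
Posterior mean of λ = α/β = 10.6/32.3 = 0.3282.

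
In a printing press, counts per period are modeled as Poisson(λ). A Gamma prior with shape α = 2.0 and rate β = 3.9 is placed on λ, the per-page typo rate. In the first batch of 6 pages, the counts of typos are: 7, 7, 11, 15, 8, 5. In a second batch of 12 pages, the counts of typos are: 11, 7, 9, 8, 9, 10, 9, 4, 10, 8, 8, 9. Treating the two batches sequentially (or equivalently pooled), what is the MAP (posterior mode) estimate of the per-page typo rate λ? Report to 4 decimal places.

With a Gamma(shape α, rate β) prior, the Poisson likelihood is conjugate: the posterior is Gamma(α + ΣXᵢ, β + n).
Batch 1: sum of counts S = 53 over n = 6 pages.
After batch 1: Gamma(α+S, β+n) = Gamma(2.0+53, 3.9+6) = Gamma(55.0, 9.9).
Batch 2: sum of counts S = 102 over n = 12 pages.
After batch 2: Gamma(α+S, β+n) = Gamma(55.0+102, 9.9+12) = Gamma(157.0, 21.9).
Mode of Gamma(α,β) for α≥1 is (α−1)/β = 156.0/21.9 = 7.1233.

7.1233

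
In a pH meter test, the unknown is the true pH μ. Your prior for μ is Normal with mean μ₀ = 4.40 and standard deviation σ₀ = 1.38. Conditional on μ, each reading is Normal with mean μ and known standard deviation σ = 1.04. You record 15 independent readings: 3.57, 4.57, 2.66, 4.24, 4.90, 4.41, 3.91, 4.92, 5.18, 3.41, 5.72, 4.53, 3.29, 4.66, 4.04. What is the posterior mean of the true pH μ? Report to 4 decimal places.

For Normal data with known variance σ², a Normal(μ₀, σ₀²) prior on μ is conjugate. Posterior precision = 1/σ₀² + n/σ²; posterior mean is the precision-weighted average of μ₀ and x̄.
Σxᵢ = 3.57 + 4.57 + 2.66 + 4.24 + 4.90 + 4.41 + 3.91 + 4.92 + 5.18 + 3.41 + 5.72 + 4.53 + 3.29 + 4.66 + 4.04 = 64.01, so n·x̄ = 64.01.
σ₀² = 1.38² = 1.9044, σ² = 1.04² = 1.0816; σ² + n·σ₀² = 1.0816 + 15·1.9044 = 29.6476.
Posterior mean = (μ₀/σ₀² + n·x̄/σ²)/(1/σ₀² + n/σ²) = (σ²·μ₀ + σ₀²·n·x̄)/(σ² + n·σ₀²) = (1.0816·4.40 + 1.9044·64.01)/29.6476 = 126.659684/29.6476 = 4.2722.

4.2722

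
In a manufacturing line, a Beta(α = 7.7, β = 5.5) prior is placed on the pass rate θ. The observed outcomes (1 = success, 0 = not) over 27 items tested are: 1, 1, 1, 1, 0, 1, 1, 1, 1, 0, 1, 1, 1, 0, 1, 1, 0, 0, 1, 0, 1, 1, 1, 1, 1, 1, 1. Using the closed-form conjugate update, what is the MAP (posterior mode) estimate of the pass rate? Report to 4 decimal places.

The Beta prior is conjugate to a Binomial/Bernoulli likelihood; the update adds successes to α and failures to β.
Posterior: Beta(α+k, β+n−k) = Beta(7.7+21, 5.5+6) = Beta(28.7, 11.5).
Mode of Beta(a,b) for a,b>1 is (a−1)/(a+b−2) = 27.7/38.2 = 0.7251.

0.7251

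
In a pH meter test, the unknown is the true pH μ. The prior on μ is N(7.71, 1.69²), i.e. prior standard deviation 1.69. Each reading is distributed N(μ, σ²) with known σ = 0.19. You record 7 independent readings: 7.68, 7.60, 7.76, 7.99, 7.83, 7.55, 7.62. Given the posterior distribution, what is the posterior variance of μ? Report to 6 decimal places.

0.005148

For Normal data with known variance σ², a Normal(μ₀, σ₀²) prior on μ is conjugate. Posterior precision = 1/σ₀² + n/σ²; posterior mean is the precision-weighted average of μ₀ and x̄.
σ₀² = 1.69² = 2.8561, σ² = 0.19² = 0.0361; σ² + n·σ₀² = 0.0361 + 7·2.8561 = 20.0288.
Posterior precision = 1/σ₀² + n/σ² = 1/2.8561 + 7/0.0361 = (σ² + n·σ₀²)/(σ₀²σ²) = 20.0288/(2.8561·0.0361); posterior variance σₙ² = σ₀²σ²/(σ² + n·σ₀²) = 2.8561·0.0361/20.0288 = 0.005148.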